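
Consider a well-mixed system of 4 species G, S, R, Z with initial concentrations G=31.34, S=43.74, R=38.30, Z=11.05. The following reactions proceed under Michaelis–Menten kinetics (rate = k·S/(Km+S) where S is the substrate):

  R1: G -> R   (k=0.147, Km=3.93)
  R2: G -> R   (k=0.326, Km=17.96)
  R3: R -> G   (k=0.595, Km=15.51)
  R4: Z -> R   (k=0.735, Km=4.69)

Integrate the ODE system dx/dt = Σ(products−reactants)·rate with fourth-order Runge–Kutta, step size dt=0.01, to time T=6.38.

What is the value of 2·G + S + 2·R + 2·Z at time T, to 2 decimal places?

Value at T = 205.12

Check how each reaction changes W = 2·G + S + 2·R + 2·Z (weight of products minus weight of reactants):
R1: G -> R: (2·1) − (2·1) = 2 − 2 = 0
R2: G -> R: (2·1) − (2·1) = 2 − 2 = 0
R3: R -> G: (2·1) − (2·1) = 2 − 2 = 0
R4: Z -> R: (2·1) − (2·1) = 2 − 2 = 0
Every reaction leaves W unchanged, so W is conserved and no simulation is needed: W(T) = W(0) = 2·31.34 + 43.74 + 2·38.30 + 2·11.05 = 205.12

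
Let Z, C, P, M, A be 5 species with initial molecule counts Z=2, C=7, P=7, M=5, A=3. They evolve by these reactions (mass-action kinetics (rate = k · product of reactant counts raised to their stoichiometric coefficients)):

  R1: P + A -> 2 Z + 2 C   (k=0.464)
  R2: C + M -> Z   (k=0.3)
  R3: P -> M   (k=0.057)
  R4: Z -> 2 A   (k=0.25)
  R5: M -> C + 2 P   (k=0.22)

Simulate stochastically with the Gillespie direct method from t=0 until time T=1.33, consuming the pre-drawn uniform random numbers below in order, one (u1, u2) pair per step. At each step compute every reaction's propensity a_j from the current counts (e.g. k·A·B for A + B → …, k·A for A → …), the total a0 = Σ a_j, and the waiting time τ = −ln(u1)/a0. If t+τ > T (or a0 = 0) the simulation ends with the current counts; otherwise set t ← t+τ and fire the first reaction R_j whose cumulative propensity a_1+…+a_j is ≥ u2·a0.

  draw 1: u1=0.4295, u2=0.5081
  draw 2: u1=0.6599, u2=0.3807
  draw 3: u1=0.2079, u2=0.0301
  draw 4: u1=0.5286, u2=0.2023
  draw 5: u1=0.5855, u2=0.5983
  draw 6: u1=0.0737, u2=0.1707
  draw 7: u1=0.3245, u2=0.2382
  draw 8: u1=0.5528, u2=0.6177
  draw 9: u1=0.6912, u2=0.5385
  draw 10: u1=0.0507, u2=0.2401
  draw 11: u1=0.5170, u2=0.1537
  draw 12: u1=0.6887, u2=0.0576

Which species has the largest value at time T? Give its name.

Dominant species at T: Z

t=0.000: Z=2 C=7 P=7 M=5 A=3
Draw 1: a1=9.744, a2=10.500, a3=0.399, a4=0.500, a5=1.100, a0=22.243; τ=−ln(0.4295)/22.243=0.038 → t=0.038; u2·a0=0.5081·22.243=11.302; a1=9.744 < 11.302 ≤ a1+a2=20.244 → R2 fires; Z=3 C=6 P=7 M=4 A=3
Draw 2: a1=9.744, a2=7.200, a3=0.399, a4=0.750, a5=0.880, a0=18.973; τ=−ln(0.6599)/18.973=0.022 → t=0.060; u2·a0=0.3807·18.973=7.223 ≤ a1=9.744 → R1 fires; Z=5 C=8 P=6 M=4 A=2
Draw 3: a1=5.568, a2=9.600, a3=0.342, a4=1.250, a5=0.880, a0=17.640; τ=−ln(0.2079)/17.640=0.089 → t=0.149; u2·a0=0.0301·17.640=0.531 ≤ a1=5.568 → R1 fires; Z=7 C=10 P=5 M=4 A=1
Draw 4: a1=2.320, a2=12.000, a3=0.285, a4=1.750, a5=0.880, a0=17.235; τ=−ln(0.5286)/17.235=0.037 → t=0.186; u2·a0=0.2023·17.235=3.487; a1=2.320 < 3.487 ≤ a1+a2=14.320 → R2 fires; Z=8 C=9 P=5 M=3 A=1
Draw 5: a1=2.320, a2=8.100, a3=0.285, a4=2.000, a5=0.660, a0=13.365; τ=−ln(0.5855)/13.365=0.040 → t=0.226; u2·a0=0.5983·13.365=7.996; a1=2.320 < 7.996 ≤ a1+a2=10.420 → R2 fires; Z=9 C=8 P=5 M=2 A=1
Draw 6: a1=2.320, a2=4.800, a3=0.285, a4=2.250, a5=0.440, a0=10.095; τ=−ln(0.0737)/10.095=0.258 → t=0.484; u2·a0=0.1707·10.095=1.723 ≤ a1=2.320 → R1 fires; Z=11 C=10 P=4 M=2 A=0
Draw 7: a1=0.000, a2=6.000, a3=0.228, a4=2.750, a5=0.440, a0=9.418; τ=−ln(0.3245)/9.418=0.120 → t=0.604; u2·a0=0.2382·9.418=2.243; a1=0.000 < 2.243 ≤ a1+a2=6.000 → R2 fires; Z=12 C=9 P=4 M=1 A=0
Draw 8: a1=0.000, a2=2.700, a3=0.228, a4=3.000, a5=0.220, a0=6.148; τ=−ln(0.5528)/6.148=0.096 → t=0.700; u2·a0=0.6177·6.148=3.798; a1+…+a3=2.928 < 3.798 ≤ a1+…+a4=5.928 → R4 fires; Z=11 C=9 P=4 M=1 A=2
Draw 9: a1=3.712, a2=2.700, a3=0.228, a4=2.750, a5=0.220, a0=9.610; τ=−ln(0.6912)/9.610=0.038 → t=0.739; u2·a0=0.5385·9.610=5.175; a1=3.712 < 5.175 ≤ a1+a2=6.412 → R2 fires; Z=12 C=8 P=4 M=0 A=2
Draw 10: a1=3.712, a2=0.000, a3=0.228, a4=3.000, a5=0.000, a0=6.940; τ=−ln(0.0507)/6.940=0.430 → t=1.168; u2·a0=0.2401·6.940=1.666 ≤ a1=3.712 → R1 fires; Z=14 C=10 P=3 M=0 A=1
Draw 11: a1=1.392, a2=0.000, a3=0.171, a4=3.500, a5=0.000, a0=5.063; τ=−ln(0.5170)/5.063=0.130 → t=1.299; u2·a0=0.1537·5.063=0.778 ≤ a1=1.392 → R1 fires; Z=16 C=12 P=2 M=0 A=0
Draw 12: a1=0.000, a2=0.000, a3=0.114, a4=4.000, a5=0.000, a0=4.114; τ=−ln(0.6887)/4.114=0.091 → t=1.389 > T=1.33: stop.
At T=1.33: Z=16 C=12 P=2 M=0 A=0; the largest is Z.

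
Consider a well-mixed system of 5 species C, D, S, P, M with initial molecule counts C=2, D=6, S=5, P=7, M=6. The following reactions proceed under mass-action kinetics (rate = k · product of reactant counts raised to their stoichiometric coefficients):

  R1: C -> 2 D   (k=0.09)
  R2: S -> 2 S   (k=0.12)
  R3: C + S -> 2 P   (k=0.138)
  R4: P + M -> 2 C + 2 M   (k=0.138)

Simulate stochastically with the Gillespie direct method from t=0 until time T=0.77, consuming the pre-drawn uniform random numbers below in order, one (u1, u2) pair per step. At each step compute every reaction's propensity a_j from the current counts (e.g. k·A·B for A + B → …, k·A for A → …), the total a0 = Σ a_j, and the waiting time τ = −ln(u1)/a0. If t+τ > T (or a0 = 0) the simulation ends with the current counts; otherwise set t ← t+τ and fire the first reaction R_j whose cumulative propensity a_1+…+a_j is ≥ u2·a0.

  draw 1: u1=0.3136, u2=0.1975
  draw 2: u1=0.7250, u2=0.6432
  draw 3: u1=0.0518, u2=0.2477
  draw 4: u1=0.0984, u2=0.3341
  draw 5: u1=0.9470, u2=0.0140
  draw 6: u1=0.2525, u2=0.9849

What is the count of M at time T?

M at T = 9

t=0.000: C=2 D=6 S=5 P=7 M=6
Draw 1: a1=0.180, a2=0.600, a3=1.380, a4=5.796, a0=7.956; τ=−ln(0.3136)/7.956=0.146 → t=0.146; u2·a0=0.1975·7.956=1.571; a1+a2=0.780 < 1.571 ≤ a1+…+a3=2.160 → R3 fires; C=1 D=6 S=4 P=9 M=6
Draw 2: a1=0.090, a2=0.480, a3=0.552, a4=7.452, a0=8.574; τ=−ln(0.7250)/8.574=0.038 → t=0.183; u2·a0=0.6432·8.574=5.515; a1+…+a3=1.122 < 5.515 ≤ a1+…+a4=8.574 → R4 fires; C=3 D=6 S=4 P=8 M=7
Draw 3: a1=0.270, a2=0.480, a3=1.656, a4=7.728, a0=10.134; τ=−ln(0.0518)/10.134=0.292 → t=0.475; u2·a0=0.2477·10.134=2.510; a1+…+a3=2.406 < 2.510 ≤ a1+…+a4=10.134 → R4 fires; C=5 D=6 S=4 P=7 M=8
Draw 4: a1=0.450, a2=0.480, a3=2.760, a4=7.728, a0=11.418; τ=−ln(0.0984)/11.418=0.203 → t=0.678; u2·a0=0.3341·11.418=3.815; a1+…+a3=3.690 < 3.815 ≤ a1+…+a4=11.418 → R4 fires; C=7 D=6 S=4 P=6 M=9
Draw 5: a1=0.630, a2=0.480, a3=3.864, a4=7.452, a0=12.426; τ=−ln(0.9470)/12.426=0.004 → t=0.683; u2·a0=0.0140·12.426=0.174 ≤ a1=0.630 → R1 fires; C=6 D=8 S=4 P=6 M=9
Draw 6: a1=0.540, a2=0.480, a3=3.312, a4=7.452, a0=11.784; τ=−ln(0.2525)/11.784=0.117 → t=0.800 > T=0.77: stop.
Read off M at T=0.77: 9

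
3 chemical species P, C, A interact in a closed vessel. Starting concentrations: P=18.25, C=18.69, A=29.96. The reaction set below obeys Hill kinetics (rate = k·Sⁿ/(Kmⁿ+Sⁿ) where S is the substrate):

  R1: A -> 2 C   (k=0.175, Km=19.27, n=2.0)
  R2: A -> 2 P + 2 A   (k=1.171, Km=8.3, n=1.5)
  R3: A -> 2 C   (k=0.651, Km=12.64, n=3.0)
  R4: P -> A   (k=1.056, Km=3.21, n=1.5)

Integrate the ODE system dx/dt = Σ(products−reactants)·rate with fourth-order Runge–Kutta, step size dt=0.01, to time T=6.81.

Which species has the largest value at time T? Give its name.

Dominant species at T: A

RK4 with dt=0.01: 681 steps to T=6.81. Trajectory (selected grid times):
t=0.00: P=18.25 C=18.69 A=29.96
t=0.76: P=19.06 C=19.80 A=30.93
t=1.51: P=19.86 C=20.91 A=31.89
t=2.27: P=20.68 C=22.04 A=32.87
t=3.03: P=21.51 C=23.18 A=33.85
t=3.78: P=22.33 C=24.31 A=34.82
t=4.54: P=23.17 C=25.46 A=35.81
t=5.30: P=24.01 C=26.62 A=36.79
t=6.05: P=24.84 C=27.76 A=37.77
t=6.81: P=25.69 C=28.93 A=38.76
At T=6.81: P=25.69 C=28.93 A=38.76; the largest is A.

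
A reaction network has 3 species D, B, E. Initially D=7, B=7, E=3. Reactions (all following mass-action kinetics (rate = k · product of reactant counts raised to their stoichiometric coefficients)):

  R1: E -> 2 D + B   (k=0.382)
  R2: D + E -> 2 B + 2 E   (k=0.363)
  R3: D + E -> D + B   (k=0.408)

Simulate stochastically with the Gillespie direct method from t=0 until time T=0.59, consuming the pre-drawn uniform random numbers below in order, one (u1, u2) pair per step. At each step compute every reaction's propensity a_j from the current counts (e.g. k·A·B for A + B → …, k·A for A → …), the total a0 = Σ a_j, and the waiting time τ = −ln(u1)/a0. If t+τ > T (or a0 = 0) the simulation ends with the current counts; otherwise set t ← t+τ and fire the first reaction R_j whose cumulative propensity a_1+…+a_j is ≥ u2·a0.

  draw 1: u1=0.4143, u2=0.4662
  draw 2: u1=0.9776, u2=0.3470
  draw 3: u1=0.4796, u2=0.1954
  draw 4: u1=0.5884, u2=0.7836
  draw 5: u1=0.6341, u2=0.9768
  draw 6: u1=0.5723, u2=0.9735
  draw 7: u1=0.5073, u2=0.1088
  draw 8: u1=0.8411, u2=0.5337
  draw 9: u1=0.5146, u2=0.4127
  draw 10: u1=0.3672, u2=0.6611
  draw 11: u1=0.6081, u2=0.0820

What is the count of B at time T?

B at T = 21

t=0.000: D=7 B=7 E=3
Draw 1: a1=1.146, a2=7.623, a3=8.568, a0=17.337; τ=−ln(0.4143)/17.337=0.051 → t=0.051; u2·a0=0.4662·17.337=8.083; a1=1.146 < 8.083 ≤ a1+a2=8.769 → R2 fires; D=6 B=9 E=4
Draw 2: a1=1.528, a2=8.712, a3=9.792, a0=20.032; τ=−ln(0.9776)/20.032=0.001 → t=0.052; u2·a0=0.3470·20.032=6.951; a1=1.528 < 6.951 ≤ a1+a2=10.240 → R2 fires; D=5 B=11 E=5
Draw 3: a1=1.910, a2=9.075, a3=10.200, a0=21.185; τ=−ln(0.4796)/21.185=0.035 → t=0.087; u2·a0=0.1954·21.185=4.140; a1=1.910 < 4.140 ≤ a1+a2=10.985 → R2 fires; D=4 B=13 E=6
Draw 4: a1=2.292, a2=8.712, a3=9.792, a0=20.796; τ=−ln(0.5884)/20.796=0.026 → t=0.112; u2·a0=0.7836·20.796=16.296; a1+a2=11.004 < 16.296 ≤ a1+…+a3=20.796 → R3 fires; D=4 B=14 E=5
Draw 5: a1=1.910, a2=7.260, a3=8.160, a0=17.330; τ=−ln(0.6341)/17.330=0.026 → t=0.138; u2·a0=0.9768·17.330=16.928; a1+a2=9.170 < 16.928 ≤ a1+…+a3=17.330 → R3 fires; D=4 B=15 E=4
Draw 6: a1=1.528, a2=5.808, a3=6.528, a0=13.864; τ=−ln(0.5723)/13.864=0.040 → t=0.179; u2·a0=0.9735·13.864=13.497; a1+a2=7.336 < 13.497 ≤ a1+…+a3=13.864 → R3 fires; D=4 B=16 E=3
Draw 7: a1=1.146, a2=4.356, a3=4.896, a0=10.398; τ=−ln(0.5073)/10.398=0.065 → t=0.244; u2·a0=0.1088·10.398=1.131 ≤ a1=1.146 → R1 fires; D=6 B=17 E=2
Draw 8: a1=0.764, a2=4.356, a3=4.896, a0=10.016; τ=−ln(0.8411)/10.016=0.017 → t=0.261; u2·a0=0.5337·10.016=5.346; a1+a2=5.120 < 5.346 ≤ a1+…+a3=10.016 → R3 fires; D=6 B=18 E=1
Draw 9: a1=0.382, a2=2.178, a3=2.448, a0=5.008; τ=−ln(0.5146)/5.008=0.133 → t=0.394; u2·a0=0.4127·5.008=2.067; a1=0.382 < 2.067 ≤ a1+a2=2.560 → R2 fires; D=5 B=20 E=2
Draw 10: a1=0.764, a2=3.630, a3=4.080, a0=8.474; τ=−ln(0.3672)/8.474=0.118 → t=0.512; u2·a0=0.6611·8.474=5.602; a1+a2=4.394 < 5.602 ≤ a1+…+a3=8.474 → R3 fires; D=5 B=21 E=1
Draw 11: a1=0.382, a2=1.815, a3=2.040, a0=4.237; τ=−ln(0.6081)/4.237=0.117 → t=0.630 > T=0.59: stop.
Read off B at T=0.59: 21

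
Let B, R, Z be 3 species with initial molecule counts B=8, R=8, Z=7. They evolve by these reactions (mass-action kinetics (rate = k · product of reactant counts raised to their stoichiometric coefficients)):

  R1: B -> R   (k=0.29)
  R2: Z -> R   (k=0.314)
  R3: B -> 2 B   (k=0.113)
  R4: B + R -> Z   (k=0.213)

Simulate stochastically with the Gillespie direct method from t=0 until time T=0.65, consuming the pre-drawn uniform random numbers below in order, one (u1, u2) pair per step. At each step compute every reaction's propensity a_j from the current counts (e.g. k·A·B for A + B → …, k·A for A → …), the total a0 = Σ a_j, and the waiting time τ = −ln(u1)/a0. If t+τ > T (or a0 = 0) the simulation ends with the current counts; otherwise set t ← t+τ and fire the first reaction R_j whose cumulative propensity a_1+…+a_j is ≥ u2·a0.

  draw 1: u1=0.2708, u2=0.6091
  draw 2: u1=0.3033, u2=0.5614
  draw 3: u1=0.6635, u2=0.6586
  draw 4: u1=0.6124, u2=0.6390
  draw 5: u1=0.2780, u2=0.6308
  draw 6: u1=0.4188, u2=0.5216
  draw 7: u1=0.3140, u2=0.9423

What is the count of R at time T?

R at T = 4

t=0.000: B=8 R=8 Z=7
Draw 1: a1=2.320, a2=2.198, a3=0.904, a4=13.632, a0=19.054; τ=−ln(0.2708)/19.054=0.069 → t=0.069; u2·a0=0.6091·19.054=11.606; a1+…+a3=5.422 < 11.606 ≤ a1+…+a4=19.054 → R4 fires; B=7 R=7 Z=8
Draw 2: a1=2.030, a2=2.512, a3=0.791, a4=10.437, a0=15.770; τ=−ln(0.3033)/15.770=0.076 → t=0.144; u2·a0=0.5614·15.770=8.853; a1+…+a3=5.333 < 8.853 ≤ a1+…+a4=15.770 → R4 fires; B=6 R=6 Z=9
Draw 3: a1=1.740, a2=2.826, a3=0.678, a4=7.668, a0=12.912; τ=−ln(0.6635)/12.912=0.032 → t=0.176; u2·a0=0.6586·12.912=8.504; a1+…+a3=5.244 < 8.504 ≤ a1+…+a4=12.912 → R4 fires; B=5 R=5 Z=10
Draw 4: a1=1.450, a2=3.140, a3=0.565, a4=5.325, a0=10.480; τ=−ln(0.6124)/10.480=0.047 → t=0.223; u2·a0=0.6390·10.480=6.697; a1+…+a3=5.155 < 6.697 ≤ a1+…+a4=10.480 → R4 fires; B=4 R=4 Z=11
Draw 5: a1=1.160, a2=3.454, a3=0.452, a4=3.408, a0=8.474; τ=−ln(0.2780)/8.474=0.151 → t=0.374; u2·a0=0.6308·8.474=5.345; a1+…+a3=5.066 < 5.345 ≤ a1+…+a4=8.474 → R4 fires; B=3 R=3 Z=12
Draw 6: a1=0.870, a2=3.768, a3=0.339, a4=1.917, a0=6.894; τ=−ln(0.4188)/6.894=0.126 → t=0.500; u2·a0=0.5216·6.894=3.596; a1=0.870 < 3.596 ≤ a1+a2=4.638 → R2 fires; B=3 R=4 Z=11
Draw 7: a1=0.870, a2=3.454, a3=0.339, a4=2.556, a0=7.219; τ=−ln(0.3140)/7.219=0.160 → t=0.661 > T=0.65: stop.
Read off R at T=0.65: 4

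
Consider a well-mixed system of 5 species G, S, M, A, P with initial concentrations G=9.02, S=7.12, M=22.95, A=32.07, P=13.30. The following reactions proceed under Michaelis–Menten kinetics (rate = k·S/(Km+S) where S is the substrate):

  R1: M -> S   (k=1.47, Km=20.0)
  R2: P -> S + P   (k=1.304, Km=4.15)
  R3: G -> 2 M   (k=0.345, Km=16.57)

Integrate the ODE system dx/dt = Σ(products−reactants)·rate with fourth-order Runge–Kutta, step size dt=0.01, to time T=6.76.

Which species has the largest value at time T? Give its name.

RK4 with dt=0.01: 676 steps to T=6.76. Trajectory (selected grid times):
t=0.00: G=9.02 S=7.12 M=22.95 A=32.07 P=13.30
t=0.75: G=8.93 S=8.45 M=22.55 A=32.07 P=13.30
t=1.50: G=8.84 S=9.78 M=22.14 A=32.07 P=13.30
t=2.25: G=8.75 S=11.10 M=21.75 A=32.07 P=13.30
t=3.00: G=8.66 S=12.42 M=21.35 A=32.07 P=13.30
t=3.76: G=8.57 S=13.75 M=20.96 A=32.07 P=13.30
t=4.51: G=8.48 S=15.06 M=20.57 A=32.07 P=13.30
t=5.26: G=8.40 S=16.36 M=20.19 A=32.07 P=13.30
t=6.01: G=8.31 S=17.65 M=19.81 A=32.07 P=13.30
t=6.76: G=8.22 S=18.95 M=19.44 A=32.07 P=13.30
At T=6.76: G=8.22 S=18.95 M=19.44 A=32.07 P=13.30; the largest is A.

Dominant species at T: A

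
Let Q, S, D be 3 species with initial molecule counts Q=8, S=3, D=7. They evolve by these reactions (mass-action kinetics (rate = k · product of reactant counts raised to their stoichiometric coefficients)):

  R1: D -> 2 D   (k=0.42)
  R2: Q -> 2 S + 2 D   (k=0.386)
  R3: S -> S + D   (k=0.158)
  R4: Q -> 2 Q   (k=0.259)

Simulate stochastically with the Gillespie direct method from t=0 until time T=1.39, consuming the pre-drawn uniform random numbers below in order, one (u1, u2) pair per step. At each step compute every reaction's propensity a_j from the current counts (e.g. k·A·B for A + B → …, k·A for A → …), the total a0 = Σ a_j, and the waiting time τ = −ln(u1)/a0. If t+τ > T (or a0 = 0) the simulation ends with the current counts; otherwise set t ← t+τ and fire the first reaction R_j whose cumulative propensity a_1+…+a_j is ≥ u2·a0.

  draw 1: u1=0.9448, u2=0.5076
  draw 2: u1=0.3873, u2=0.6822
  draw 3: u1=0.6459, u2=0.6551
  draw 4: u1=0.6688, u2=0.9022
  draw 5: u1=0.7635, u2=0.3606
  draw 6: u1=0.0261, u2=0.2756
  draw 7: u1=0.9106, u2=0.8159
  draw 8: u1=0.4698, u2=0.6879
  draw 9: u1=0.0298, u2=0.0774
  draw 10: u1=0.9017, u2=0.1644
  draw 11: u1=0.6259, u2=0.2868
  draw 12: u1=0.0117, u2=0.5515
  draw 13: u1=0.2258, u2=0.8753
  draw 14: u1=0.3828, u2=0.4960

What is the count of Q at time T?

t=0.000: Q=8 S=3 D=7
Draw 1: a1=2.940, a2=3.088, a3=0.474, a4=2.072, a0=8.574; τ=−ln(0.9448)/8.574=0.007 → t=0.007; u2·a0=0.5076·8.574=4.352; a1=2.940 < 4.352 ≤ a1+a2=6.028 → R2 fires; Q=7 S=5 D=9
Draw 2: a1=3.780, a2=2.702, a3=0.790, a4=1.813, a0=9.085; τ=−ln(0.3873)/9.085=0.104 → t=0.111; u2·a0=0.6822·9.085=6.198; a1=3.780 < 6.198 ≤ a1+a2=6.482 → R2 fires; Q=6 S=7 D=11
Draw 3: a1=4.620, a2=2.316, a3=1.106, a4=1.554, a0=9.596; τ=−ln(0.6459)/9.596=0.046 → t=0.157; u2·a0=0.6551·9.596=6.286; a1=4.620 < 6.286 ≤ a1+a2=6.936 → R2 fires; Q=5 S=9 D=13
Draw 4: a1=5.460, a2=1.930, a3=1.422, a4=1.295, a0=10.107; τ=−ln(0.6688)/10.107=0.040 → t=0.196; u2·a0=0.9022·10.107=9.119; a1+…+a3=8.812 < 9.119 ≤ a1+…+a4=10.107 → R4 fires; Q=6 S=9 D=13
Draw 5: a1=5.460, a2=2.316, a3=1.422, a4=1.554, a0=10.752; τ=−ln(0.7635)/10.752=0.025 → t=0.221; u2·a0=0.3606·10.752=3.877 ≤ a1=5.460 → R1 fires; Q=6 S=9 D=14
Draw 6: a1=5.880, a2=2.316, a3=1.422, a4=1.554, a0=11.172; τ=−ln(0.0261)/11.172=0.326 → t=0.548; u2·a0=0.2756·11.172=3.079 ≤ a1=5.880 → R1 fires; Q=6 S=9 D=15
Draw 7: a1=6.300, a2=2.316, a3=1.422, a4=1.554, a0=11.592; τ=−ln(0.9106)/11.592=0.008 → t=0.556; u2·a0=0.8159·11.592=9.458; a1+a2=8.616 < 9.458 ≤ a1+…+a3=10.038 → R3 fires; Q=6 S=9 D=16
Draw 8: a1=6.720, a2=2.316, a3=1.422, a4=1.554, a0=12.012; τ=−ln(0.4698)/12.012=0.063 → t=0.619; u2·a0=0.6879·12.012=8.263; a1=6.720 < 8.263 ≤ a1+a2=9.036 → R2 fires; Q=5 S=11 D=18
Draw 9: a1=7.560, a2=1.930, a3=1.738, a4=1.295, a0=12.523; τ=−ln(0.0298)/12.523=0.281 → t=0.899; u2·a0=0.0774·12.523=0.969 ≤ a1=7.560 → R1 fires; Q=5 S=11 D=19
Draw 10: a1=7.980, a2=1.930, a3=1.738, a4=1.295, a0=12.943; τ=−ln(0.9017)/12.943=0.008 → t=0.907; u2·a0=0.1644·12.943=2.128 ≤ a1=7.980 → R1 fires; Q=5 S=11 D=20
Draw 11: a1=8.400, a2=1.930, a3=1.738, a4=1.295, a0=13.363; τ=−ln(0.6259)/13.363=0.035 → t=0.942; u2·a0=0.2868·13.363=3.833 ≤ a1=8.400 → R1 fires; Q=5 S=11 D=21
Draw 12: a1=8.820, a2=1.930, a3=1.738, a4=1.295, a0=13.783; τ=−ln(0.0117)/13.783=0.323 → t=1.265; u2·a0=0.5515·13.783=7.601 ≤ a1=8.820 → R1 fires; Q=5 S=11 D=22
Draw 13: a1=9.240, a2=1.930, a3=1.738, a4=1.295, a0=14.203; τ=−ln(0.2258)/14.203=0.105 → t=1.370; u2·a0=0.8753·14.203=12.432; a1+a2=11.170 < 12.432 ≤ a1+…+a3=12.908 → R3 fires; Q=5 S=11 D=23
Draw 14: a1=9.660, a2=1.930, a3=1.738, a4=1.295, a0=14.623; τ=−ln(0.3828)/14.623=0.066 → t=1.436 > T=1.39: stop.
Read off Q at T=1.39: 5

Q at T = 5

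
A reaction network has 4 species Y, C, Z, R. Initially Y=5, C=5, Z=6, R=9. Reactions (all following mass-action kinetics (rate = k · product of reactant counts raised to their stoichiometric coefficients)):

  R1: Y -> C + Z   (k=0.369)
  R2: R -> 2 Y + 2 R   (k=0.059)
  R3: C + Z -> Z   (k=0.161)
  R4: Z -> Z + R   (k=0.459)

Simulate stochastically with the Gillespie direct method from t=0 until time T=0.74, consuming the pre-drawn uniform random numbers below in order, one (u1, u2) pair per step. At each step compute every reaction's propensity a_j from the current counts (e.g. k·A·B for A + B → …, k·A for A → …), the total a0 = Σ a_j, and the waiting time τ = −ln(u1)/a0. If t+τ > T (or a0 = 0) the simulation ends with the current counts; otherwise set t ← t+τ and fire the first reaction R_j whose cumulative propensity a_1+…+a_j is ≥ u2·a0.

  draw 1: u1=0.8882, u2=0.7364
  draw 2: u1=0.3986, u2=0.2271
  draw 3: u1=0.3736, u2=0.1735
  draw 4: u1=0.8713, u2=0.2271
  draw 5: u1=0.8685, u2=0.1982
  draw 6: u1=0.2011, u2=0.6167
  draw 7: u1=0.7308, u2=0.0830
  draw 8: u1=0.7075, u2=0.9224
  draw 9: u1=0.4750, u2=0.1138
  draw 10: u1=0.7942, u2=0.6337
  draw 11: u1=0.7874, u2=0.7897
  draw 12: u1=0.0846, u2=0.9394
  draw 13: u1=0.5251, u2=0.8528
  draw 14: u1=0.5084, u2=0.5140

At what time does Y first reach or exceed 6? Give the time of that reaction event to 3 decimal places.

Threshold first reached at t = 0.104

t=0.000: Y=5 C=5 Z=6 R=9
Draw 1: a1=1.845, a2=0.531, a3=4.830, a4=2.754, a0=9.960; τ=−ln(0.8882)/9.960=0.012 → t=0.012; u2·a0=0.7364·9.960=7.335; a1+…+a3=7.206 < 7.335 ≤ a1+…+a4=9.960 → R4 fires; Y=5 C=5 Z=6 R=10
Draw 2: a1=1.845, a2=0.590, a3=4.830, a4=2.754, a0=10.019; τ=−ln(0.3986)/10.019=0.092 → t=0.104; u2·a0=0.2271·10.019=2.275; a1=1.845 < 2.275 ≤ a1+a2=2.435 → R2 fires; Y=7 C=5 Z=6 R=11
Draw 3: a1=2.583, a2=0.649, a3=4.830, a4=2.754, a0=10.816; τ=−ln(0.3736)/10.816=0.091 → t=0.195; u2·a0=0.1735·10.816=1.877 ≤ a1=2.583 → R1 fires; Y=6 C=6 Z=7 R=11
Draw 4: a1=2.214, a2=0.649, a3=6.762, a4=3.213, a0=12.838; τ=−ln(0.8713)/12.838=0.011 → t=0.205; u2·a0=0.2271·12.838=2.916; a1+a2=2.863 < 2.916 ≤ a1+…+a3=9.625 → R3 fires; Y=6 C=5 Z=7 R=11
Draw 5: a1=2.214, a2=0.649, a3=5.635, a4=3.213, a0=11.711; τ=−ln(0.8685)/11.711=0.012 → t=0.218; u2·a0=0.1982·11.711=2.321; a1=2.214 < 2.321 ≤ a1+a2=2.863 → R2 fires; Y=8 C=5 Z=7 R=12
Draw 6: a1=2.952, a2=0.708, a3=5.635, a4=3.213, a0=12.508; τ=−ln(0.2011)/12.508=0.128 → t=0.346; u2·a0=0.6167·12.508=7.714; a1+a2=3.660 < 7.714 ≤ a1+…+a3=9.295 → R3 fires; Y=8 C=4 Z=7 R=12
Draw 7: a1=2.952, a2=0.708, a3=4.508, a4=3.213, a0=11.381; τ=−ln(0.7308)/11.381=0.028 → t=0.373; u2·a0=0.0830·11.381=0.945 ≤ a1=2.952 → R1 fires; Y=7 C=5 Z=8 R=12
Draw 8: a1=2.583, a2=0.708, a3=6.440, a4=3.672, a0=13.403; τ=−ln(0.7075)/13.403=0.026 → t=0.399; u2·a0=0.9224·13.403=12.363; a1+…+a3=9.731 < 12.363 ≤ a1+…+a4=13.403 → R4 fires; Y=7 C=5 Z=8 R=13
Draw 9: a1=2.583, a2=0.767, a3=6.440, a4=3.672, a0=13.462; τ=−ln(0.4750)/13.462=0.055 → t=0.454; u2·a0=0.1138·13.462=1.532 ≤ a1=2.583 → R1 fires; Y=6 C=6 Z=9 R=13
Draw 10: a1=2.214, a2=0.767, a3=8.694, a4=4.131, a0=15.806; τ=−ln(0.7942)/15.806=0.015 → t=0.469; u2·a0=0.6337·15.806=10.016; a1+a2=2.981 < 10.016 ≤ a1+…+a3=11.675 → R3 fires; Y=6 C=5 Z=9 R=13
Draw 11: a1=2.214, a2=0.767, a3=7.245, a4=4.131, a0=14.357; τ=−ln(0.7874)/14.357=0.017 → t=0.486; u2·a0=0.7897·14.357=11.338; a1+…+a3=10.226 < 11.338 ≤ a1+…+a4=14.357 → R4 fires; Y=6 C=5 Z=9 R=14
Draw 12: a1=2.214, a2=0.826, a3=7.245, a4=4.131, a0=14.416; τ=−ln(0.0846)/14.416=0.171 → t=0.657; u2·a0=0.9394·14.416=13.542; a1+…+a3=10.285 < 13.542 ≤ a1+…+a4=14.416 → R4 fires; Y=6 C=5 Z=9 R=15
Draw 13: a1=2.214, a2=0.885, a3=7.245, a4=4.131, a0=14.475; τ=−ln(0.5251)/14.475=0.045 → t=0.701; u2·a0=0.8528·14.475=12.344; a1+…+a3=10.344 < 12.344 ≤ a1+…+a4=14.475 → R4 fires; Y=6 C=5 Z=9 R=16
Draw 14: a1=2.214, a2=0.944, a3=7.245, a4=4.131, a0=14.534; τ=−ln(0.5084)/14.534=0.047 → t=0.748 > T=0.74: stop.
Y first becomes ≥ 6 when it reaches 7 at the event at t=0.104.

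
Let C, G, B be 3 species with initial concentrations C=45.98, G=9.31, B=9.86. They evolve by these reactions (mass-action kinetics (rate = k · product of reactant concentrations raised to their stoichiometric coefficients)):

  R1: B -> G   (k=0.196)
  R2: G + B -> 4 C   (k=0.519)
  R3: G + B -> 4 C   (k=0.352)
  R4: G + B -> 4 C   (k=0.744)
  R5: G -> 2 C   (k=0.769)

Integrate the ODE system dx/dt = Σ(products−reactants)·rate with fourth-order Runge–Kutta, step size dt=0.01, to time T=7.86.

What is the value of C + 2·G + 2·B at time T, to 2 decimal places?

Value at T = 84.32

Check how each reaction changes W = C + 2·G + 2·B (weight of products minus weight of reactants):
R1: B -> G: (2·1) − (2·1) = 2 − 2 = 0
R2: G + B -> 4 C: (1·4) − (2·1 + 2·1) = 4 − 4 = 0
R3: G + B -> 4 C: (1·4) − (2·1 + 2·1) = 4 − 4 = 0
R4: G + B -> 4 C: (1·4) − (2·1 + 2·1) = 4 − 4 = 0
R5: G -> 2 C: (1·2) − (2·1) = 2 − 2 = 0
Every reaction leaves W unchanged, so W is conserved and no simulation is needed: W(T) = W(0) = 45.98 + 2·9.31 + 2·9.86 = 84.32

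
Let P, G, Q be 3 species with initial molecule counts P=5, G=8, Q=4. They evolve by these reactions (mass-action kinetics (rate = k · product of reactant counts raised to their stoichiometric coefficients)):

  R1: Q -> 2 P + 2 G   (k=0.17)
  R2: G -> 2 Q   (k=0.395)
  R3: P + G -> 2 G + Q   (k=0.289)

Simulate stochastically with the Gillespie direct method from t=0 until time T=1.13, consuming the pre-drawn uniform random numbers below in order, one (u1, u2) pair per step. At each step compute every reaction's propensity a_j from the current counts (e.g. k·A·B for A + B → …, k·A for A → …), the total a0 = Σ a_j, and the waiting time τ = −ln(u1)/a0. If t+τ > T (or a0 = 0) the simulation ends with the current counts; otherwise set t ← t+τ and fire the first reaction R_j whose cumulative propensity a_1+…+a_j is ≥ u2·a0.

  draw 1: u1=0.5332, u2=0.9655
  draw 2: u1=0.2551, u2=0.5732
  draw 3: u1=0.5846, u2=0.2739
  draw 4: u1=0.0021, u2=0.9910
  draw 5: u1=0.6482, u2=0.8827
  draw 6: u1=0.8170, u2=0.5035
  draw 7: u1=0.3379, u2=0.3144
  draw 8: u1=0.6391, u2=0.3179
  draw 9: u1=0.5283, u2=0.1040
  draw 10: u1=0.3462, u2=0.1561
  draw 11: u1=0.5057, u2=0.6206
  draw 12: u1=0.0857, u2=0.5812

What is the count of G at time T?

G at T = 13

t=0.000: P=5 G=8 Q=4
Draw 1: a1=0.680, a2=3.160, a3=11.560, a0=15.400; τ=−ln(0.5332)/15.400=0.041 → t=0.041; u2·a0=0.9655·15.400=14.869; a1+a2=3.840 < 14.869 ≤ a1+…+a3=15.400 → R3 fires; P=4 G=9 Q=5
Draw 2: a1=0.850, a2=3.555, a3=10.404, a0=14.809; τ=−ln(0.2551)/14.809=0.092 → t=0.133; u2·a0=0.5732·14.809=8.489; a1+a2=4.405 < 8.489 ≤ a1+…+a3=14.809 → R3 fires; P=3 G=10 Q=6
Draw 3: a1=1.020, a2=3.950, a3=8.670, a0=13.640; τ=−ln(0.5846)/13.640=0.039 → t=0.172; u2·a0=0.2739·13.640=3.736; a1=1.020 < 3.736 ≤ a1+a2=4.970 → R2 fires; P=3 G=9 Q=8
Draw 4: a1=1.360, a2=3.555, a3=7.803, a0=12.718; τ=−ln(0.0021)/12.718=0.485 → t=0.657; u2·a0=0.9910·12.718=12.604; a1+a2=4.915 < 12.604 ≤ a1+…+a3=12.718 → R3 fires; P=2 G=10 Q=9
Draw 5: a1=1.530, a2=3.950, a3=5.780, a0=11.260; τ=−ln(0.6482)/11.260=0.039 → t=0.696; u2·a0=0.8827·11.260=9.939; a1+a2=5.480 < 9.939 ≤ a1+…+a3=11.260 → R3 fires; P=1 G=11 Q=10
Draw 6: a1=1.700, a2=4.345, a3=3.179, a0=9.224; τ=−ln(0.8170)/9.224=0.022 → t=0.718; u2·a0=0.5035·9.224=4.644; a1=1.700 < 4.644 ≤ a1+a2=6.045 → R2 fires; P=1 G=10 Q=12
Draw 7: a1=2.040, a2=3.950, a3=2.890, a0=8.880; τ=−ln(0.3379)/8.880=0.122 → t=0.840; u2·a0=0.3144·8.880=2.792; a1=2.040 < 2.792 ≤ a1+a2=5.990 → R2 fires; P=1 G=9 Q=14
Draw 8: a1=2.380, a2=3.555, a3=2.601, a0=8.536; τ=−ln(0.6391)/8.536=0.052 → t=0.892; u2·a0=0.3179·8.536=2.714; a1=2.380 < 2.714 ≤ a1+a2=5.935 → R2 fires; P=1 G=8 Q=16
Draw 9: a1=2.720, a2=3.160, a3=2.312, a0=8.192; τ=−ln(0.5283)/8.192=0.078 → t=0.970; u2·a0=0.1040·8.192=0.852 ≤ a1=2.720 → R1 fires; P=3 G=10 Q=15
Draw 10: a1=2.550, a2=3.950, a3=8.670, a0=15.170; τ=−ln(0.3462)/15.170=0.070 → t=1.040; u2·a0=0.1561·15.170=2.368 ≤ a1=2.550 → R1 fires; P=5 G=12 Q=14
Draw 11: a1=2.380, a2=4.740, a3=17.340, a0=24.460; τ=−ln(0.5057)/24.460=0.028 → t=1.068; u2·a0=0.6206·24.460=15.180; a1+a2=7.120 < 15.180 ≤ a1+…+a3=24.460 → R3 fires; P=4 G=13 Q=15
Draw 12: a1=2.550, a2=5.135, a3=15.028, a0=22.713; τ=−ln(0.0857)/22.713=0.108 → t=1.176 > T=1.13: stop.
Read off G at T=1.13: 13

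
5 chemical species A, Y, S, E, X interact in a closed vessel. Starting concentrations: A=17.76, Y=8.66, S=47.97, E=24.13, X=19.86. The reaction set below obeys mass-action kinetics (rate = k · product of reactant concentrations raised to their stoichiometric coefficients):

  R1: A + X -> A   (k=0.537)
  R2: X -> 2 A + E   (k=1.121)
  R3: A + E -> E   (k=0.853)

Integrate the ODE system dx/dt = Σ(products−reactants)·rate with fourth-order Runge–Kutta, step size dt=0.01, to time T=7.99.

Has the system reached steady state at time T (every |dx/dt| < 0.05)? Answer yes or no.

Steady state at T: yes

RK4 with dt=0.01: 799 steps to T=7.99. Trajectory (selected grid times):
t=0.00: A=17.76 Y=8.66 S=47.97 E=24.13 X=19.86
t=0.89: A=0.30 Y=8.66 S=47.97 E=31.26 X=3.41
t=1.78: A=0.10 Y=8.66 S=47.97 E=33.32 X=1.16
t=2.66: A=0.03 Y=8.66 S=47.97 E=34.03 X=0.42
t=3.55: A=0.01 Y=8.66 S=47.97 E=34.30 X=0.15
t=4.44: A=0.00 Y=8.66 S=47.97 E=34.39 X=0.06
t=5.33: A=0.00 Y=8.66 S=47.97 E=34.43 X=0.02
t=6.21: A=0.00 Y=8.66 S=47.97 E=34.44 X=0.01
t=7.10: A=0.00 Y=8.66 S=47.97 E=34.45 X=0.00
t=7.99: A=0.00 Y=8.66 S=47.97 E=34.45 X=0.00
Rates at T: R1=0.0000, R2=0.0012, R3=0.0024
dx/dt at T (Σ net stoichiometry × rate): A=-0.0001, Y=+0.0000, S=+0.0000, E=+0.0012, X=-0.0012
Largest |dx/dt| is |-0.0012| (X) < 0.05 → steady.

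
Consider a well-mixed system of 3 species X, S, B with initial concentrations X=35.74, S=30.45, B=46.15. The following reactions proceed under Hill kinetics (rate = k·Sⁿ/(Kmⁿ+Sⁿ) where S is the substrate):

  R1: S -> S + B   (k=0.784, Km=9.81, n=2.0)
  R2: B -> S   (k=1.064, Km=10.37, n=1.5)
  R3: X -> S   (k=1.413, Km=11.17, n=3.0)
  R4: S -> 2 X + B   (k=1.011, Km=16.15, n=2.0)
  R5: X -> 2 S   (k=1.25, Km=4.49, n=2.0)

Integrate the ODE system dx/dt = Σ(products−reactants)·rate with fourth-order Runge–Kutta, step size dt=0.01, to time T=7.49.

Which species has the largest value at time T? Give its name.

Dominant species at T: S

RK4 with dt=0.01: 749 steps to T=7.49. Trajectory (selected grid times):
t=0.00: X=35.74 S=30.45 B=46.15
t=0.83: X=34.92 S=33.76 B=46.62
t=1.66: X=34.16 S=37.04 B=47.11
t=2.50: X=33.42 S=40.34 B=47.65
t=3.33: X=32.74 S=43.57 B=48.19
t=4.16: X=32.08 S=46.80 B=48.75
t=4.99: X=31.45 S=50.00 B=49.33
t=5.83: X=30.83 S=53.24 B=49.92
t=6.66: X=30.24 S=56.42 B=50.52
t=7.49: X=29.67 S=59.60 B=51.12
At T=7.49: X=29.67 S=59.60 B=51.12; the largest is S.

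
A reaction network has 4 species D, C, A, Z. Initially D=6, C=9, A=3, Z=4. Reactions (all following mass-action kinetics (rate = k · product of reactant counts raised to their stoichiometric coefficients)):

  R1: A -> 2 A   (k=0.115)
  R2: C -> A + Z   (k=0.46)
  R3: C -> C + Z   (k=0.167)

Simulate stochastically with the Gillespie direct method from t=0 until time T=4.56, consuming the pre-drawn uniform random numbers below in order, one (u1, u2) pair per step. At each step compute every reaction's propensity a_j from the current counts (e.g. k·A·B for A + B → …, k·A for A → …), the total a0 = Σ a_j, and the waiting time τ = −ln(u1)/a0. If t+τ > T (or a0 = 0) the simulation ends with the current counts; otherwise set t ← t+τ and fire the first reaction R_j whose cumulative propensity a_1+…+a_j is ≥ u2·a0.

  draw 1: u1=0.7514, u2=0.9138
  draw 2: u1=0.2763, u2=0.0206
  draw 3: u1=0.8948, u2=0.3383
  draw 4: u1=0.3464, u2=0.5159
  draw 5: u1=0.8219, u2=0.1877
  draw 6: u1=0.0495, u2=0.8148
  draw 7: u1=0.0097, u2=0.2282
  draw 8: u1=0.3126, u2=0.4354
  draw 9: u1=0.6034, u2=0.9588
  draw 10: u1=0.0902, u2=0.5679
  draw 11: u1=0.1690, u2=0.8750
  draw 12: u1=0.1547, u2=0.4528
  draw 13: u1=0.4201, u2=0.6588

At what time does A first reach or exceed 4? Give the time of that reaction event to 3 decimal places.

t=0.000: D=6 C=9 A=3 Z=4
Draw 1: a1=0.345, a2=4.140, a3=1.503, a0=5.988; τ=−ln(0.7514)/5.988=0.048 → t=0.048; u2·a0=0.9138·5.988=5.472; a1+a2=4.485 < 5.472 ≤ a1+…+a3=5.988 → R3 fires; D=6 C=9 A=3 Z=5
Draw 2: a1=0.345, a2=4.140, a3=1.503, a0=5.988; τ=−ln(0.2763)/5.988=0.215 → t=0.263; u2·a0=0.0206·5.988=0.123 ≤ a1=0.345 → R1 fires; D=6 C=9 A=4 Z=5
Draw 3: a1=0.460, a2=4.140, a3=1.503, a0=6.103; τ=−ln(0.8948)/6.103=0.018 → t=0.281; u2·a0=0.3383·6.103=2.065; a1=0.460 < 2.065 ≤ a1+a2=4.600 → R2 fires; D=6 C=8 A=5 Z=6
Draw 4: a1=0.575, a2=3.680, a3=1.336, a0=5.591; τ=−ln(0.3464)/5.591=0.190 → t=0.470; u2·a0=0.5159·5.591=2.884; a1=0.575 < 2.884 ≤ a1+a2=4.255 → R2 fires; D=6 C=7 A=6 Z=7
Draw 5: a1=0.690, a2=3.220, a3=1.169, a0=5.079; τ=−ln(0.8219)/5.079=0.039 → t=0.509; u2·a0=0.1877·5.079=0.953; a1=0.690 < 0.953 ≤ a1+a2=3.910 → R2 fires; D=6 C=6 A=7 Z=8
Draw 6: a1=0.805, a2=2.760, a3=1.002, a0=4.567; τ=−ln(0.0495)/4.567=0.658 → t=1.167; u2·a0=0.8148·4.567=3.721; a1+a2=3.565 < 3.721 ≤ a1+…+a3=4.567 → R3 fires; D=6 C=6 A=7 Z=9
Draw 7: a1=0.805, a2=2.760, a3=1.002, a0=4.567; τ=−ln(0.0097)/4.567=1.015 → t=2.182; u2·a0=0.2282·4.567=1.042; a1=0.805 < 1.042 ≤ a1+a2=3.565 → R2 fires; D=6 C=5 A=8 Z=10
Draw 8: a1=0.920, a2=2.300, a3=0.835, a0=4.055; τ=−ln(0.3126)/4.055=0.287 → t=2.469; u2·a0=0.4354·4.055=1.766; a1=0.920 < 1.766 ≤ a1+a2=3.220 → R2 fires; D=6 C=4 A=9 Z=11
Draw 9: a1=1.035, a2=1.840, a3=0.668, a0=3.543; τ=−ln(0.6034)/3.543=0.143 → t=2.612; u2·a0=0.9588·3.543=3.397; a1+a2=2.875 < 3.397 ≤ a1+…+a3=3.543 → R3 fires; D=6 C=4 A=9 Z=12
Draw 10: a1=1.035, a2=1.840, a3=0.668, a0=3.543; τ=−ln(0.0902)/3.543=0.679 → t=3.291; u2·a0=0.5679·3.543=2.012; a1=1.035 < 2.012 ≤ a1+a2=2.875 → R2 fires; D=6 C=3 A=10 Z=13
Draw 11: a1=1.150, a2=1.380, a3=0.501, a0=3.031; τ=−ln(0.1690)/3.031=0.587 → t=3.877; u2·a0=0.8750·3.031=2.652; a1+a2=2.530 < 2.652 ≤ a1+…+a3=3.031 → R3 fires; D=6 C=3 A=10 Z=14
Draw 12: a1=1.150, a2=1.380, a3=0.501, a0=3.031; τ=−ln(0.1547)/3.031=0.616 → t=4.493; u2·a0=0.4528·3.031=1.372; a1=1.150 < 1.372 ≤ a1+a2=2.530 → R2 fires; D=6 C=2 A=11 Z=15
Draw 13: a1=1.265, a2=0.920, a3=0.334, a0=2.519; τ=−ln(0.4201)/2.519=0.344 → t=4.837 > T=4.56: stop.
A first becomes ≥ 4 when it reaches 4 at the event at t=0.263.

Threshold first reached at t = 0.263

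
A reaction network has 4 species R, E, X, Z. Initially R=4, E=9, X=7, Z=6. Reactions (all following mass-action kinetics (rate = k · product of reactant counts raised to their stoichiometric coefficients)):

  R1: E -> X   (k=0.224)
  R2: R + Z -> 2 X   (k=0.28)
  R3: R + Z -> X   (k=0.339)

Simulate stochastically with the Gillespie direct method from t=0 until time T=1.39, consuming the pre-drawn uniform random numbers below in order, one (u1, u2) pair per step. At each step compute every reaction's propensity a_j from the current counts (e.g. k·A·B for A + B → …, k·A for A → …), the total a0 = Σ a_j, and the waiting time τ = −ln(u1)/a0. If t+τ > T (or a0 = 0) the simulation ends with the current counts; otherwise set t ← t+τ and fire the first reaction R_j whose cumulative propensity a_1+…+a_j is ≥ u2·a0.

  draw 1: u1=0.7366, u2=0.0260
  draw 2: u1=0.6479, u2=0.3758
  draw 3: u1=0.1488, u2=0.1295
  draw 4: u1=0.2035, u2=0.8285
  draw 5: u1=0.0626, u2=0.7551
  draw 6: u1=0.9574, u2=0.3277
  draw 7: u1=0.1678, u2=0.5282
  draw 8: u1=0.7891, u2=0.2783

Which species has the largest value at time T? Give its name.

t=0.000: R=4 E=9 X=7 Z=6
Draw 1: a1=2.016, a2=6.720, a3=8.136, a0=16.872; τ=−ln(0.7366)/16.872=0.018 → t=0.018; u2·a0=0.0260·16.872=0.439 ≤ a1=2.016 → R1 fires; R=4 E=8 X=8 Z=6
Draw 2: a1=1.792, a2=6.720, a3=8.136, a0=16.648; τ=−ln(0.6479)/16.648=0.026 → t=0.044; u2·a0=0.3758·16.648=6.256; a1=1.792 < 6.256 ≤ a1+a2=8.512 → R2 fires; R=3 E=8 X=10 Z=5
Draw 3: a1=1.792, a2=4.200, a3=5.085, a0=11.077; τ=−ln(0.1488)/11.077=0.172 → t=0.216; u2·a0=0.1295·11.077=1.434 ≤ a1=1.792 → R1 fires; R=3 E=7 X=11 Z=5
Draw 4: a1=1.568, a2=4.200, a3=5.085, a0=10.853; τ=−ln(0.2035)/10.853=0.147 → t=0.363; u2·a0=0.8285·10.853=8.992; a1+a2=5.768 < 8.992 ≤ a1+…+a3=10.853 → R3 fires; R=2 E=7 X=12 Z=4
Draw 5: a1=1.568, a2=2.240, a3=2.712, a0=6.520; τ=−ln(0.0626)/6.520=0.425 → t=0.788; u2·a0=0.7551·6.520=4.923; a1+a2=3.808 < 4.923 ≤ a1+…+a3=6.520 → R3 fires; R=1 E=7 X=13 Z=3
Draw 6: a1=1.568, a2=0.840, a3=1.017, a0=3.425; τ=−ln(0.9574)/3.425=0.013 → t=0.801; u2·a0=0.3277·3.425=1.122 ≤ a1=1.568 → R1 fires; R=1 E=6 X=14 Z=3
Draw 7: a1=1.344, a2=0.840, a3=1.017, a0=3.201; τ=−ln(0.1678)/3.201=0.558 → t=1.358; u2·a0=0.5282·3.201=1.691; a1=1.344 < 1.691 ≤ a1+a2=2.184 → R2 fires; R=0 E=6 X=16 Z=2
Draw 8: a1=1.344, a2=0.000, a3=0.000, a0=1.344; τ=−ln(0.7891)/1.344=0.176 → t=1.534 > T=1.39: stop.
At T=1.39: R=0 E=6 X=16 Z=2; the largest is X.

Dominant species at T: X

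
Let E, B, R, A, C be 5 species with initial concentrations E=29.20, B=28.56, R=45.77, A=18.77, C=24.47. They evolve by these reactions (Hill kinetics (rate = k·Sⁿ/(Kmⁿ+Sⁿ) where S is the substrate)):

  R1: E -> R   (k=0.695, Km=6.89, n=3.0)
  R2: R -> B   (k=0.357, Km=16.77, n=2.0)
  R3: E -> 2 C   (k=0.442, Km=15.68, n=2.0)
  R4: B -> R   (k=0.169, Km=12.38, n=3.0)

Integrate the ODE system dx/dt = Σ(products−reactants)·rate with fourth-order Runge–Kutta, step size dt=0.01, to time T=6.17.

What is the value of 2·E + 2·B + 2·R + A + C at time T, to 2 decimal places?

Value at T = 250.30

Check how each reaction changes W = 2·E + 2·B + 2·R + A + C (weight of products minus weight of reactants):
R1: E -> R: (2·1) − (2·1) = 2 − 2 = 0
R2: R -> B: (2·1) − (2·1) = 2 − 2 = 0
R3: E -> 2 C: (1·2) − (2·1) = 2 − 2 = 0
R4: B -> R: (2·1) − (2·1) = 2 − 2 = 0
Every reaction leaves W unchanged, so W is conserved and no simulation is needed: W(T) = W(0) = 2·29.20 + 2·28.56 + 2·45.77 + 18.77 + 24.47 = 250.30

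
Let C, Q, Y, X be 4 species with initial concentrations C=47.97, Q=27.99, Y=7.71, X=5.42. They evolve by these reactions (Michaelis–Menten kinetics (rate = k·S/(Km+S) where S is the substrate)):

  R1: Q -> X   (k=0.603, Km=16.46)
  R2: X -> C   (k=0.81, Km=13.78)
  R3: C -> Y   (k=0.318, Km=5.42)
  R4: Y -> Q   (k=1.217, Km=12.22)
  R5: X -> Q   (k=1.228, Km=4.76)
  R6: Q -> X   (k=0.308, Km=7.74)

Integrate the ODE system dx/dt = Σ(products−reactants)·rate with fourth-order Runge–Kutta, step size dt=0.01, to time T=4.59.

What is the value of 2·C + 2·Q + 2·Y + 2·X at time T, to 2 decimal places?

Check how each reaction changes W = 2·C + 2·Q + 2·Y + 2·X (weight of products minus weight of reactants):
R1: Q -> X: (2·1) − (2·1) = 2 − 2 = 0
R2: X -> C: (2·1) − (2·1) = 2 − 2 = 0
R3: C -> Y: (2·1) − (2·1) = 2 − 2 = 0
R4: Y -> Q: (2·1) − (2·1) = 2 − 2 = 0
R5: X -> Q: (2·1) − (2·1) = 2 − 2 = 0
R6: Q -> X: (2·1) − (2·1) = 2 − 2 = 0
Every reaction leaves W unchanged, so W is conserved and no simulation is needed: W(T) = W(0) = 2·47.97 + 2·27.99 + 2·7.71 + 2·5.42 = 178.18

Value at T = 178.18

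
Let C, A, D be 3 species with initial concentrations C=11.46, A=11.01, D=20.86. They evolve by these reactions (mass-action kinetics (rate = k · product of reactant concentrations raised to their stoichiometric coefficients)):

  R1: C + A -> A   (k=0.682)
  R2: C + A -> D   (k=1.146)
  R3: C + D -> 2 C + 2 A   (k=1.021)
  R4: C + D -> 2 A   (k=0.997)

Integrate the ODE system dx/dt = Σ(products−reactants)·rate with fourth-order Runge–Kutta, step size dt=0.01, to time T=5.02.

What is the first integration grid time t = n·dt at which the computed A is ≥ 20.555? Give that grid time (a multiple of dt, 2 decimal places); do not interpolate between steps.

RK4 with dt=0.01: 502 steps to T=5.02. Trajectory (selected grid times):
t=0.00: C=11.46 A=11.01 D=20.86
t=0.01: C=8.83 A=17.39 D=18.51
t=0.02: C=6.22 A=21.16 D=17.46
t=0.56: C=0.00 A=26.92 D=16.54
t=1.12: C=0.00 A=26.92 D=16.54
t=1.67: C=0.00 A=26.92 D=16.54
t=2.23: C=0.00 A=26.92 D=16.54
t=2.79: C=0.00 A=26.92 D=16.54
t=3.35: C=0.00 A=26.92 D=16.54
t=3.90: C=0.00 A=26.92 D=16.54
t=4.46: C=0.00 A=26.92 D=16.54
t=5.02: C=0.00 A=26.92 D=16.54
A(0.01)=17.388 < 20.555 but A(0.02)=21.156 ≥ 20.555, so the first grid time is t=0.02.

Threshold first reached at t = 0.02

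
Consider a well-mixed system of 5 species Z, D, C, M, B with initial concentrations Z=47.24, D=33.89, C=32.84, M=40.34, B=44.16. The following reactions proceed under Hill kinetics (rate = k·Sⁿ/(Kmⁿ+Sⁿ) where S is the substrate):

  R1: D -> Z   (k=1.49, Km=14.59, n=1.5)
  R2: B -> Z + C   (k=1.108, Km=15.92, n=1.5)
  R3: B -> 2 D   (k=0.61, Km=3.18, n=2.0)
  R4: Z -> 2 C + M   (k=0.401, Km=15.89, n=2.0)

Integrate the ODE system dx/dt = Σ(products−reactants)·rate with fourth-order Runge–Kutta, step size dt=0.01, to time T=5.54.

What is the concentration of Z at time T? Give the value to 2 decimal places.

Z at T = 56.56

RK4 with dt=0.01: 554 steps to T=5.54. Trajectory (selected grid times):
t=0.00: Z=47.24 D=33.89 C=32.84 M=40.34 B=44.16
t=0.62: Z=48.30 D=33.92 C=33.85 M=40.56 B=43.22
t=1.23: Z=49.34 D=33.95 C=34.84 M=40.79 B=42.30
t=1.85: Z=50.39 D=33.98 C=35.85 M=41.01 B=41.37
t=2.46: Z=51.42 D=34.01 C=36.84 M=41.23 B=40.45
t=3.08: Z=52.46 D=34.04 C=37.85 M=41.46 B=39.53
t=3.69: Z=53.49 D=34.07 C=38.83 M=41.69 B=38.62
t=4.31: Z=54.52 D=34.10 C=39.83 M=41.91 B=37.71
t=4.92: Z=55.53 D=34.13 C=40.81 M=42.14 B=36.81
t=5.54: Z=56.56 D=34.16 C=41.80 M=42.37 B=35.90
Read off Z at T=5.54: 56.56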